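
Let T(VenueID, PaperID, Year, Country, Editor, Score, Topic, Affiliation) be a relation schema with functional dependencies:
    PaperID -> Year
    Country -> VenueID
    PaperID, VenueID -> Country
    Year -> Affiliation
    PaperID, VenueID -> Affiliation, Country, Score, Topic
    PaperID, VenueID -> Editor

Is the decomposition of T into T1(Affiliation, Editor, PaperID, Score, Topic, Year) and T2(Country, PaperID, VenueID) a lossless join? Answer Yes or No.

No

The shared attributes are {PaperID} and {PaperID}⁺ = {Affiliation, PaperID, Year}.
The closure covers neither T1 nor T2 entirely; the join is not lossless.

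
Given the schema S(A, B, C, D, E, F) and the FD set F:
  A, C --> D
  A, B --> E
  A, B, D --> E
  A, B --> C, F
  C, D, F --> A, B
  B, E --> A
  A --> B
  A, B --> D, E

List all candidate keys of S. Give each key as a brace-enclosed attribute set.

{A}, {B, E}, {C, D, F}

{A}⁺ = {A, B, C, D, E, F} — all of the relation — so {A} is a candidate key.
{B, E}⁺ = {A, B, C, D, E, F} — all of the relation — so {B, E} is a candidate key.
{C, D, F}⁺ = {A, B, C, D, E, F} — all of the relation — so {C, D, F} is a candidate key.
These are minimal and exhaustive — every other superkey contains one of them.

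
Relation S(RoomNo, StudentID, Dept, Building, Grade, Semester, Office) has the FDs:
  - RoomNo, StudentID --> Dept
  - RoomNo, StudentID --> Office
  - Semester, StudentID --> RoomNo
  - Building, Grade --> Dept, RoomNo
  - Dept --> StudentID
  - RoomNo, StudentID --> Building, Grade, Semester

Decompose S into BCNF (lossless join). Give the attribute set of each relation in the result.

{Building, Dept, Grade, Office, RoomNo, Semester}; {Dept, StudentID}

Candidate keys of the original relation: {Building, Grade}, {Dept, RoomNo}, {Dept, Semester}, {RoomNo, StudentID}, {Semester, StudentID}.
In {Building, Dept, Grade, Office, RoomNo, Semester, StudentID}, {Dept} is not a superkey ({Dept}⁺ restricted to this set is {Dept, StudentID}), so split on Dept --> StudentID into {Dept, StudentID} and {Building, Dept, Grade, Office, RoomNo, Semester}.
{Dept, StudentID}: every determinant is a superkey — BCNF.
{Building, Dept, Grade, Office, RoomNo, Semester}: every determinant is a superkey — BCNF.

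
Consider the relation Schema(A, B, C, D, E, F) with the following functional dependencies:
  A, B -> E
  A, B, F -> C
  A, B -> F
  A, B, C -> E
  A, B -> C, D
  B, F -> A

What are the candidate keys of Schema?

Attributes never on any right-hand side: {B} — every candidate key must contain it.
{A, B}⁺ = {A, B, C, D, E, F} — all of the relation — so {A, B} is a candidate key.
{B, F}⁺ = {A, B, C, D, E, F} — all of the relation — so {B, F} is a candidate key.
No proper subset of any of these is a key, and no other minimal superkey exists.

{A, B}, {B, F}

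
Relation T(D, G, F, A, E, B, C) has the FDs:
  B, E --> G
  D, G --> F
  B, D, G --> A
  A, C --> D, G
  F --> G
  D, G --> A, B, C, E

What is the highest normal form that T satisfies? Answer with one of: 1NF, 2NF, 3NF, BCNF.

Candidate keys: {A, C}, {B, D, E}, {D, F}, {D, G}. Prime attributes: {A, B, C, D, E, F, G}.
For B, E --> G we have {B, E}⁺ = {B, E, G}; {B, E} is not a superkey, so BCNF fails.
Since {G} ⊆ prime attributes and every other non-superkey FD also has a prime right side, the schema is in 3NF.

3NF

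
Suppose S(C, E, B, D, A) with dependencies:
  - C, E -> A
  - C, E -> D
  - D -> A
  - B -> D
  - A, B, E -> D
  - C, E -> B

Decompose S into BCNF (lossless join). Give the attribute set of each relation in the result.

Candidate key of the original relation: {C, E}.
Within {A, B, C, D, E}: {D}⁺ ∩ {A, B, C, D, E} = {A, D}, not the whole set, so D -> A violates BCNF; decompose into {A, D} and {B, C, D, E}.
{A, D} has no BCNF violation.
Within {B, C, D, E}: {B}⁺ ∩ {B, C, D, E} = {B, D}, not the whole set, so B -> D violates BCNF; decompose into {B, D} and {B, C, E}.
{B, D} has no BCNF violation.
{B, C, E} has no BCNF violation.

{A, D}; {B, C, E}; {B, D}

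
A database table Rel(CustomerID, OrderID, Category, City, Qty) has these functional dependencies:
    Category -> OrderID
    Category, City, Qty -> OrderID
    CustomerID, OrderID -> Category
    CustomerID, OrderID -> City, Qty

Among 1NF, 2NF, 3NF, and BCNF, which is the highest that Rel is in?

Candidate keys: {Category, CustomerID}, {CustomerID, OrderID}. Prime attributes: {Category, CustomerID, OrderID}.
For Category -> OrderID we have {Category}⁺ = {Category, OrderID}; {Category} is not a superkey, so BCNF fails.
But every attribute on its right side ({OrderID}) is prime, and the same holds for every other non-superkey FD, so 3NF still holds.

3NF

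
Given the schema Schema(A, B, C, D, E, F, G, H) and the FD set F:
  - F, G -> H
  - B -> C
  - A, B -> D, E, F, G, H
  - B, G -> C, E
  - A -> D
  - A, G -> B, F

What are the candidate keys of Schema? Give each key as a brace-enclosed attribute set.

{A} never appears on the right of any FD, so every key must include it.
{A, B}⁺ = {A, B, C, D, E, F, G, H} — all of the relation — so {A, B} is a candidate key.
{A, G}⁺ = {A, B, C, D, E, F, G, H} — all of the relation — so {A, G} is a candidate key.
Any other superkey properly contains one of these, so there are no further candidate keys.

{A, B}, {A, G}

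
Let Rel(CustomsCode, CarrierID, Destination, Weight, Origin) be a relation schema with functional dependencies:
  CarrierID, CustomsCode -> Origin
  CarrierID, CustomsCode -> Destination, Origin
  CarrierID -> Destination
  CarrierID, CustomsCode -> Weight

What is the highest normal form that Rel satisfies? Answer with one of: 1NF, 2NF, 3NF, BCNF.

Candidate key: {CarrierID, CustomsCode}. Prime attributes: {CarrierID, CustomsCode}.
CarrierID -> Destination breaks BCNF: {CarrierID}⁺ = {CarrierID, Destination}, so {CarrierID} is not a superkey.
CarrierID -> Destination determines the non-prime attribute {Destination} from a non-superkey — 3NF is violated.
The proper key subset {CarrierID} of {CarrierID, CustomsCode} determines non-prime {Destination}, so the relation is not even in 2NF.

1NF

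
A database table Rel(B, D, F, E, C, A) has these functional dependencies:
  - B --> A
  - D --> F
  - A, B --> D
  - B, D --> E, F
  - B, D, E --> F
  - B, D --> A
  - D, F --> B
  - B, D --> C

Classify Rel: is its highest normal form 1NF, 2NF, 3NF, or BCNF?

Candidate keys: {B}, {D}. Prime attributes: {B, D}.
The left-hand side of every FD is a superkey, so BCNF is satisfied.

BCNF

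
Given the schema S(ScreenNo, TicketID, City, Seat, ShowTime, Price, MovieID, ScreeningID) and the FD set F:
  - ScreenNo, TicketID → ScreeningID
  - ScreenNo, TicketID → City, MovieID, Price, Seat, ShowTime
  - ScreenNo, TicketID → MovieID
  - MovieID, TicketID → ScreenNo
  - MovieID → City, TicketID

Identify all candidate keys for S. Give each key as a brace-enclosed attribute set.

{MovieID} is a candidate key since {MovieID}⁺ = {City, MovieID, Price, ScreenNo, ScreeningID, Seat, ShowTime, TicketID} covers every attribute.
{ScreenNo, TicketID} is a candidate key since {ScreenNo, TicketID}⁺ = {City, MovieID, Price, ScreenNo, ScreeningID, Seat, ShowTime, TicketID} covers every attribute.
No proper subset of any of these is a key, and no other minimal superkey exists.

{MovieID}, {ScreenNo, TicketID}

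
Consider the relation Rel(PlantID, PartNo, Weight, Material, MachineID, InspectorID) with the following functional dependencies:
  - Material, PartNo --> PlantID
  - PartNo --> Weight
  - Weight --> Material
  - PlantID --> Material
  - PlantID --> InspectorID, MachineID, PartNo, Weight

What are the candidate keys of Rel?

{PartNo} is a candidate key since {PartNo}⁺ = {InspectorID, MachineID, Material, PartNo, PlantID, Weight} covers every attribute.
{PlantID} is a candidate key since {PlantID}⁺ = {InspectorID, MachineID, Material, PartNo, PlantID, Weight} covers every attribute.
These are minimal and exhaustive — every other superkey contains one of them.

{PartNo}, {PlantID}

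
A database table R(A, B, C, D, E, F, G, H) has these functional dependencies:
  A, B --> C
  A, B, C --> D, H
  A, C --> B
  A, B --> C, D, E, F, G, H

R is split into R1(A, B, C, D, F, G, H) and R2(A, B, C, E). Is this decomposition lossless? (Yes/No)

Yes

R1 ∩ R2 = {A, B, C}; its closure under F is {A, B, C, D, E, F, G, H}.
R1 is contained in that closure, so R1 ∩ R2 --> R1 holds and the join is lossless.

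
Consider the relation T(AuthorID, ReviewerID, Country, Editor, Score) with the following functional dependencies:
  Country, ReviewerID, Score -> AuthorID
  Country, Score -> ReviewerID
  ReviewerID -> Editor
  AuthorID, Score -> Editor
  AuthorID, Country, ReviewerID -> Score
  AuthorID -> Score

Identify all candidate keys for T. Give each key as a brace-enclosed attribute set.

{AuthorID, Country}, {Country, Score}

No FD produces {Country}, so it must be in every candidate key.
{AuthorID, Country}⁺ = {AuthorID, Country, Editor, ReviewerID, Score}, which is every attribute, so {AuthorID, Country} is a candidate key.
{Country, Score}⁺ = {AuthorID, Country, Editor, ReviewerID, Score}, which is every attribute, so {Country, Score} is a candidate key.
Any other superkey properly contains one of these, so there are no further candidate keys.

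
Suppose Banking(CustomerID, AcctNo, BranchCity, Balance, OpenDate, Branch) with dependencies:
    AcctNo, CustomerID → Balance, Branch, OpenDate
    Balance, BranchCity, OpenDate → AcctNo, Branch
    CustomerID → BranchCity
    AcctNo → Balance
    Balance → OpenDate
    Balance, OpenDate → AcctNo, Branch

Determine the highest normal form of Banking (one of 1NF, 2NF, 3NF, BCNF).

1NF

Candidate keys: {AcctNo, CustomerID}, {Balance, CustomerID}. Prime attributes: {AcctNo, Balance, CustomerID}.
For Balance, BranchCity, OpenDate → AcctNo, Branch we have {Balance, BranchCity, OpenDate}⁺ = {AcctNo, Balance, Branch, BranchCity, OpenDate}; {Balance, BranchCity, OpenDate} is not a superkey, so BCNF fails.
Balance, BranchCity, OpenDate → AcctNo, Branch has non-prime {Branch} on the right and a non-superkey on the left, so 3NF fails.
The proper key subset {AcctNo} of {AcctNo, CustomerID} determines non-prime {Branch, OpenDate}, so the relation is not even in 2NF.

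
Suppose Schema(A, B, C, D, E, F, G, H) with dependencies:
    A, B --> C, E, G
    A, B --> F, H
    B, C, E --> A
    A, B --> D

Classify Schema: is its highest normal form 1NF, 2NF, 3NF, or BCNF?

Candidate keys: {A, B}, {B, C, E}. Prime attributes: {A, B, C, E}.
Each dependency's left side is a superkey — BCNF holds.

BCNF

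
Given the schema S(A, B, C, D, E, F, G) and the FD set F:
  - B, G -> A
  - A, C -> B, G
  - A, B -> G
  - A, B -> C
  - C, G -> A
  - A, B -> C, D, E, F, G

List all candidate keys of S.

{A, B}, {A, C}, {B, G}, {C, G}

{A, B} is a candidate key since {A, B}⁺ = {A, B, C, D, E, F, G} covers every attribute.
{A, C} is a candidate key since {A, C}⁺ = {A, B, C, D, E, F, G} covers every attribute.
{B, G} is a candidate key since {B, G}⁺ = {A, B, C, D, E, F, G} covers every attribute.
{C, G} is a candidate key since {C, G}⁺ = {A, B, C, D, E, F, G} covers every attribute.
Any other superkey properly contains one of these, so there are no further candidate keys.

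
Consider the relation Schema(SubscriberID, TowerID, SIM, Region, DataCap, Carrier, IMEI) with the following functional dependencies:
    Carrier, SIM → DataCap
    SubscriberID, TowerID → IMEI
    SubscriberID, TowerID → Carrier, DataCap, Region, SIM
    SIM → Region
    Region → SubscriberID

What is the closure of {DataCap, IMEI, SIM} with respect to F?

{DataCap, IMEI, Region, SIM, SubscriberID}

Start with {DataCap, IMEI, SIM}.
SIM → Region applies; add {Region} → now {DataCap, IMEI, Region, SIM}.
Region → SubscriberID applies; add {SubscriberID} → now {DataCap, IMEI, Region, SIM, SubscriberID}.
No further FD applies.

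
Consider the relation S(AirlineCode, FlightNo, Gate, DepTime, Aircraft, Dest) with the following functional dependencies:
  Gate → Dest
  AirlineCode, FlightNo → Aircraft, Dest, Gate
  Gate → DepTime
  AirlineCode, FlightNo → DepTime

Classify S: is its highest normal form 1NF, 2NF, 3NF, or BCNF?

2NF

Candidate key: {AirlineCode, FlightNo}. Prime attributes: {AirlineCode, FlightNo}.
Gate → Dest breaks BCNF: {Gate}⁺ = {DepTime, Dest, Gate}, so {Gate} is not a superkey.
Gate → Dest has non-prime {Dest} on the right and a non-superkey on the left, so 3NF fails.
No proper subset of a key has a non-prime attribute in its closure, so there is no partial dependency; 2NF holds.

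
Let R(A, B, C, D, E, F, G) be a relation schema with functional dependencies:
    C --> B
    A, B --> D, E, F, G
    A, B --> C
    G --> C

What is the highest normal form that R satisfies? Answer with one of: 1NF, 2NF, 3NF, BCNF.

Candidate keys: {A, B}, {A, C}, {A, G}. Prime attributes: {A, B, C, G}.
C --> B: {C}⁺ = {B, C}, which is not all of the attributes, so the left side is not a superkey — BCNF is violated.
Its right-hand attributes {B} are all prime, as are those of every other non-superkey FD — the relation is in 3NF.

3NF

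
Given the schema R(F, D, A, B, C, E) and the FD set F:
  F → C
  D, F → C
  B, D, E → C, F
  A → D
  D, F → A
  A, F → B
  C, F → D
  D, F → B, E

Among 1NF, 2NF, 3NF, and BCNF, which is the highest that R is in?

Candidate keys: {A, B, E}, {B, D, E}, {F}. Prime attributes: {A, B, D, E, F}.
A → D: {A}⁺ = {A, D}, which is not all of the attributes, so the left side is not a superkey — BCNF is violated.
Since {D} ⊆ prime attributes and every other non-superkey FD also has a prime right side, the schema is in 3NF.

3NF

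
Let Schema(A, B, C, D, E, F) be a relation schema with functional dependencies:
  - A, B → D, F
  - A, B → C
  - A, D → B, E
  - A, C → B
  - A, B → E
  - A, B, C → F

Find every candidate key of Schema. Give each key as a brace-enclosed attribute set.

Attributes never on any right-hand side: {A} — every candidate key must contain it.
{A, B}⁺ = {A, B, C, D, E, F} — all of the relation — so {A, B} is a candidate key.
{A, C}⁺ = {A, B, C, D, E, F} — all of the relation — so {A, C} is a candidate key.
{A, D}⁺ = {A, B, C, D, E, F} — all of the relation — so {A, D} is a candidate key.
Any other superkey properly contains one of these, so there are no further candidate keys.

{A, B}, {A, C}, {A, D}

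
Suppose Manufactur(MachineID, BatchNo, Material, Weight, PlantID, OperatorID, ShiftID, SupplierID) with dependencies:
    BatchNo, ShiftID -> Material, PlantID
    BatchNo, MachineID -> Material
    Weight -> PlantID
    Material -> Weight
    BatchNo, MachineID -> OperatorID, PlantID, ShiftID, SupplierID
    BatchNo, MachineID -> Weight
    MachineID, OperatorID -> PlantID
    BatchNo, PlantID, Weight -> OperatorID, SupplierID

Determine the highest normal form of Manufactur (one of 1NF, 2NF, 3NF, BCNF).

2NF

Candidate key: {BatchNo, MachineID}. Prime attributes: {BatchNo, MachineID}.
For BatchNo, ShiftID -> Material, PlantID we have {BatchNo, ShiftID}⁺ = {BatchNo, Material, OperatorID, PlantID, ShiftID, SupplierID, Weight}; {BatchNo, ShiftID} is not a superkey, so BCNF fails.
Because {Material, PlantID} are non-prime and the left side of BatchNo, ShiftID -> Material, PlantID is not a superkey, the relation is not in 3NF.
No non-prime attribute depends on a proper subset of any candidate key, so 2NF holds.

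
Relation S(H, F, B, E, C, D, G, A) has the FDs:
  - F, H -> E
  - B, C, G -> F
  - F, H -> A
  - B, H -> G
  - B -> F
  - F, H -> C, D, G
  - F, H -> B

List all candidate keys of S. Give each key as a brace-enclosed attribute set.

Attributes never on any right-hand side: {H} — every candidate key must contain it.
{B, H} is a candidate key since {B, H}⁺ = {A, B, C, D, E, F, G, H} covers every attribute.
{F, H} is a candidate key since {F, H}⁺ = {A, B, C, D, E, F, G, H} covers every attribute.
No proper subset of any of these is a key, and no other minimal superkey exists.

{B, H}, {F, H}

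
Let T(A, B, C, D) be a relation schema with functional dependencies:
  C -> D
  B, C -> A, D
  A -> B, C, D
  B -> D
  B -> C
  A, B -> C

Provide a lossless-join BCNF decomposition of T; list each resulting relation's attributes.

{A, B, C}; {C, D}

Candidate keys of the original relation: {A}, {B}.
{A, B, C, D}: {C} determines {C, D} here but is not a superkey — split on C -> D, giving {C, D} and {A, B, C}.
{C, D}: every determinant is a superkey — BCNF.
{A, B, C}: every determinant is a superkey — BCNF.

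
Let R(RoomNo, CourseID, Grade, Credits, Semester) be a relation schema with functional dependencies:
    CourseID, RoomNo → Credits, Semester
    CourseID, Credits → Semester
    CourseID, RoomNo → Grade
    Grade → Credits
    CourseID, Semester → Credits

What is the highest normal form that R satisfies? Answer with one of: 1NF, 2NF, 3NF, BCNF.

Candidate key: {CourseID, RoomNo}. Prime attributes: {CourseID, RoomNo}.
For CourseID, Credits → Semester we have {CourseID, Credits}⁺ = {CourseID, Credits, Semester}; {CourseID, Credits} is not a superkey, so BCNF fails.
CourseID, Credits → Semester has non-prime {Semester} on the right and a non-superkey on the left, so 3NF fails.
Checking every proper subset of each key, none determines a non-prime attribute — 2NF is satisfied.

2NF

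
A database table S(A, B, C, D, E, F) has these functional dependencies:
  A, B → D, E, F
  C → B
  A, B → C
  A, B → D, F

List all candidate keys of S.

{A} never appears on the right of any FD, so every key must include it.
{A, B}⁺ = {A, B, C, D, E, F} — all of the relation — so {A, B} is a candidate key.
{A, C}⁺ = {A, B, C, D, E, F} — all of the relation — so {A, C} is a candidate key.
No proper subset of any of these is a key, and no other minimal superkey exists.

{A, B}, {A, C}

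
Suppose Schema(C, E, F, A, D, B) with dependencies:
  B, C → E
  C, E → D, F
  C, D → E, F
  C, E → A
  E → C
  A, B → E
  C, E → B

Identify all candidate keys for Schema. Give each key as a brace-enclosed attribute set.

{A, B}, {B, C}, {C, D}, {E}

{E}⁺ = {A, B, C, D, E, F}, which is every attribute, so {E} is a candidate key.
{A, B}⁺ = {A, B, C, D, E, F}, which is every attribute, so {A, B} is a candidate key.
{B, C}⁺ = {A, B, C, D, E, F}, which is every attribute, so {B, C} is a candidate key.
{C, D}⁺ = {A, B, C, D, E, F}, which is every attribute, so {C, D} is a candidate key.
These are minimal and exhaustive — every other superkey contains one of them.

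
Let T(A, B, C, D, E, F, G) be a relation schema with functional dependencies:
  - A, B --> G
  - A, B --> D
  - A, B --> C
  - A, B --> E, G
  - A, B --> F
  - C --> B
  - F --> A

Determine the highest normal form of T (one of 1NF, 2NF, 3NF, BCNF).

3NF

Candidate keys: {A, B}, {A, C}, {B, F}, {C, F}. Prime attributes: {A, B, C, F}.
C --> B: {C}⁺ = {B, C}, which is not all of the attributes, so the left side is not a superkey — BCNF is violated.
But every attribute on its right side ({B}) is prime, and the same holds for every other non-superkey FD, so 3NF still holds.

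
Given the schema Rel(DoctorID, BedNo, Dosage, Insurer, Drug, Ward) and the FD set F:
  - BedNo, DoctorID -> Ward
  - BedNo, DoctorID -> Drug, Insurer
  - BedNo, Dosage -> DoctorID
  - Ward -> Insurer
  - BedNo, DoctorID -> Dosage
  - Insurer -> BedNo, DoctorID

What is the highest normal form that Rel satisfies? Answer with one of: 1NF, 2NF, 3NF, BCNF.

Candidate keys: {BedNo, DoctorID}, {BedNo, Dosage}, {Insurer}, {Ward}. Prime attributes: {BedNo, DoctorID, Dosage, Insurer, Ward}.
Every FD has a superkey on the left, so the relation is in BCNF.

BCNF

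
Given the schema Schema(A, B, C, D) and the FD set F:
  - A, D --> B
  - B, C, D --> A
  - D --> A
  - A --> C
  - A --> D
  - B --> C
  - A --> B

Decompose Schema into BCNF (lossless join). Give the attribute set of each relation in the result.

{A, B, D}; {B, C}

Candidate keys of the original relation: {A}, {D}.
In {A, B, C, D}, {B} is not a superkey ({B}⁺ restricted to this set is {B, C}), so split on B --> C into {B, C} and {A, B, D}.
{B, C}: every determinant is a superkey — BCNF.
{A, B, D}: every determinant is a superkey — BCNF.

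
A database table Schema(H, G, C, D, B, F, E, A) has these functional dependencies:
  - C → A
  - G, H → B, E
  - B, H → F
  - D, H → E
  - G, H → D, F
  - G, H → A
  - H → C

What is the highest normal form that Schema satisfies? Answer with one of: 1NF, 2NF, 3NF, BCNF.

1NF

Candidate key: {G, H}. Prime attributes: {G, H}.
C → A breaks BCNF: {C}⁺ = {A, C}, so {C} is not a superkey.
C → A determines the non-prime attribute {A} from a non-superkey — 3NF is violated.
The proper key subset {H} of {G, H} determines non-prime {A, C}, so the relation is not even in 2NF.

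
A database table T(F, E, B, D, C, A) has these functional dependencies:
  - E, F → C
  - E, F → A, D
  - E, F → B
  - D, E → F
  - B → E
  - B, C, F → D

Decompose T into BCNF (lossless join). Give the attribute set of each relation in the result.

Candidate keys of the original relation: {B, D}, {B, F}, {D, E}, {E, F}.
Within {A, B, C, D, E, F}: {B}⁺ ∩ {A, B, C, D, E, F} = {B, E}, not the whole set, so B → E violates BCNF; decompose into {B, E} and {A, B, C, D, F}.
{B, E}: every determinant is a superkey — BCNF.
{A, B, C, D, F}: every determinant is a superkey — BCNF.

{A, B, C, D, F}; {B, E}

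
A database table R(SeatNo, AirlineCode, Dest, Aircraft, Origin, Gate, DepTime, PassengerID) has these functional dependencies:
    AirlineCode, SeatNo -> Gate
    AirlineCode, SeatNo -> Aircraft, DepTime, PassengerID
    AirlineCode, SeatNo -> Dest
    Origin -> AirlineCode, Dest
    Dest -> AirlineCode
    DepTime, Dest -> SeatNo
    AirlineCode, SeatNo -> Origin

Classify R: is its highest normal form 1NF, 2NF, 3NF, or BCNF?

3NF

Candidate keys: {AirlineCode, SeatNo}, {DepTime, Dest}, {DepTime, Origin}, {Dest, SeatNo}, {Origin, SeatNo}. Prime attributes: {AirlineCode, DepTime, Dest, Origin, SeatNo}.
For Origin -> AirlineCode, Dest we have {Origin}⁺ = {AirlineCode, Dest, Origin}; {Origin} is not a superkey, so BCNF fails.
Since {AirlineCode, Dest} ⊆ prime attributes and every other non-superkey FD also has a prime right side, the schema is in 3NF.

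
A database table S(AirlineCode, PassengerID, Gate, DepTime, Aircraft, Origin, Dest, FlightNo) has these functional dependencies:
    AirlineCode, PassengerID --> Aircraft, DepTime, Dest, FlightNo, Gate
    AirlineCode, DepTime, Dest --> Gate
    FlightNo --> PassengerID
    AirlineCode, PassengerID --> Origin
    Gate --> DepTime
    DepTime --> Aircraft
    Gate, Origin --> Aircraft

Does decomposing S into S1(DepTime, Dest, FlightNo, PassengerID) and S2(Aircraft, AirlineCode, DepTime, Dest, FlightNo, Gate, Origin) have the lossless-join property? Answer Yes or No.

Yes

S1 ∩ S2 = {DepTime, Dest, FlightNo}; its closure under F is {Aircraft, DepTime, Dest, FlightNo, PassengerID}.
Since S1 ⊆ {Aircraft, DepTime, Dest, FlightNo, PassengerID}, the intersection is a superkey of S1; the decomposition is lossless.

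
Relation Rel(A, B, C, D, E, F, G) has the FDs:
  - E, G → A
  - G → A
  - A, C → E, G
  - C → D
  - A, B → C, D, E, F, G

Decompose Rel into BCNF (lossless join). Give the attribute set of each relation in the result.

Candidate keys of the original relation: {A, B}, {B, G}.
In {A, B, C, D, E, F, G}, {E, G} is not a superkey ({E, G}⁺ restricted to this set is {A, E, G}), so split on E, G → A into {A, E, G} and {B, C, D, E, F, G}.
In {A, E, G}, {G} is not a superkey ({G}⁺ restricted to this set is {A, G}), so split on G → A into {A, G} and {E, G}.
{A, G} has no BCNF violation.
{E, G} has no BCNF violation.
In {B, C, D, E, F, G}, {C} is not a superkey ({C}⁺ restricted to this set is {C, D}), so split on C → D into {C, D} and {B, C, E, F, G}.
{C, D} has no BCNF violation.
In {B, C, E, F, G}, {C, G} is not a superkey ({C, G}⁺ restricted to this set is {C, E, G}), so split on C, G → E into {C, E, G} and {B, C, F, G}.
{C, E, G} has no BCNF violation.
{B, C, F, G} has no BCNF violation.

{A, G}; {B, C, F, G}; {C, D}; {C, E, G}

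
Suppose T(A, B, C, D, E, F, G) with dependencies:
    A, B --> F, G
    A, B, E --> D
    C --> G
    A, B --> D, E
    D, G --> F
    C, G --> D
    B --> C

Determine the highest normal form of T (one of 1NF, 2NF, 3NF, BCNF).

1NF

Candidate key: {A, B}. Prime attributes: {A, B}.
C --> G: {C}⁺ = {C, D, F, G}, which is not all of the attributes, so the left side is not a superkey — BCNF is violated.
C --> G determines the non-prime attribute {G} from a non-superkey — 3NF is violated.
The proper key subset {B} of {A, B} determines non-prime {C, D, F, G}, so the relation is not even in 2NF.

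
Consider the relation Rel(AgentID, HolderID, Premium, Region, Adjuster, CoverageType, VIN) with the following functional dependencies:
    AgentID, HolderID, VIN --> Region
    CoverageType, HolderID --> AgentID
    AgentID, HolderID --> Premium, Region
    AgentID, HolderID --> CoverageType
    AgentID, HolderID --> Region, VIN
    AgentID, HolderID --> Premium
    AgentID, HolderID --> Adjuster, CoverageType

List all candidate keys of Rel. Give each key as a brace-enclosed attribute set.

Attributes never on any right-hand side: {HolderID} — every candidate key must contain it.
Closure of {AgentID, HolderID} is {Adjuster, AgentID, CoverageType, HolderID, Premium, Region, VIN}, the whole schema; {AgentID, HolderID} is a candidate key.
Closure of {CoverageType, HolderID} is {Adjuster, AgentID, CoverageType, HolderID, Premium, Region, VIN}, the whole schema; {CoverageType, HolderID} is a candidate key.
These are minimal and exhaustive — every other superkey contains one of them.

{AgentID, HolderID}, {CoverageType, HolderID}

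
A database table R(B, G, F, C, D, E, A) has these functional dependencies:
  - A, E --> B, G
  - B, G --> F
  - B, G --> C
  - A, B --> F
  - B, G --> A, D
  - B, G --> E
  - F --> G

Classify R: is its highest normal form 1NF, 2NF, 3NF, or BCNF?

Candidate keys: {A, B}, {A, E}, {B, F}, {B, G}. Prime attributes: {A, B, E, F, G}.
F --> G breaks BCNF: {F}⁺ = {F, G}, so {F} is not a superkey.
But every attribute on its right side ({G}) is prime, and the same holds for every other non-superkey FD, so 3NF still holds.

3NF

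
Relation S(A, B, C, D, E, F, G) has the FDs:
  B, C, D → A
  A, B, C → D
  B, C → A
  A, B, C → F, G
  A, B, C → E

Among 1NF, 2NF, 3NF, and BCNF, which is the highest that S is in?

Candidate key: {B, C}. Prime attributes: {B, C}.
Every FD has a superkey on the left, so the relation is in BCNF.

BCNF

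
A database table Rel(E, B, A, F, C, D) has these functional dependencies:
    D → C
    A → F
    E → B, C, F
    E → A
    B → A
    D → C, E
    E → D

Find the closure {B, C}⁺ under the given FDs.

Start with {B, C}.
B → A applies; add {A} → now {A, B, C}.
A → F applies; add {F} → now {A, B, C, F}.
No further FD applies.

{A, B, C, F}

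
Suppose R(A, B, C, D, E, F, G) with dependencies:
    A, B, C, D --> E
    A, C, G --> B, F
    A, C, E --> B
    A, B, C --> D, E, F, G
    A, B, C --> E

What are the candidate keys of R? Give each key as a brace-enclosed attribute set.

{A, B, C}, {A, C, E}, {A, C, G}

Attributes never on any right-hand side: {A, C} — every candidate key must contain all of them.
{A, B, C} is a candidate key since {A, B, C}⁺ = {A, B, C, D, E, F, G} covers every attribute.
{A, C, E} is a candidate key since {A, C, E}⁺ = {A, B, C, D, E, F, G} covers every attribute.
{A, C, G} is a candidate key since {A, C, G}⁺ = {A, B, C, D, E, F, G} covers every attribute.
No proper subset of any of these is a key, and no other minimal superkey exists.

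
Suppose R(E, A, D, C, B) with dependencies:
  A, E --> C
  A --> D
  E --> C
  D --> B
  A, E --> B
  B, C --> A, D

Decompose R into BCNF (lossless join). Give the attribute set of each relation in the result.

{A, D}; {A, E}; {B, D}; {C, E}

Candidate keys of the original relation: {A, E}, {B, E}, {D, E}.
Within {A, B, C, D, E}: {A}⁺ ∩ {A, B, C, D, E} = {A, B, D}, not the whole set, so A --> B, D violates BCNF; decompose into {A, B, D} and {A, C, E}.
Within {A, B, D}: {D}⁺ ∩ {A, B, D} = {B, D}, not the whole set, so D --> B violates BCNF; decompose into {B, D} and {A, D}.
{B, D} has no BCNF violation.
{A, D} has no BCNF violation.
Within {A, C, E}: {E}⁺ ∩ {A, C, E} = {C, E}, not the whole set, so E --> C violates BCNF; decompose into {C, E} and {A, E}.
{C, E} has no BCNF violation.
{A, E} has no BCNF violation.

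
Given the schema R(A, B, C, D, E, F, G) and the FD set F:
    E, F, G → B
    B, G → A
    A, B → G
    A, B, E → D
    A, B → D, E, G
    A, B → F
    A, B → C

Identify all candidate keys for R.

{A, B}⁺ = {A, B, C, D, E, F, G} — all of the relation — so {A, B} is a candidate key.
{B, G}⁺ = {A, B, C, D, E, F, G} — all of the relation — so {B, G} is a candidate key.
{E, F, G}⁺ = {A, B, C, D, E, F, G} — all of the relation — so {E, F, G} is a candidate key.
Any other superkey properly contains one of these, so there are no further candidate keys.

{A, B}, {B, G}, {E, F, G}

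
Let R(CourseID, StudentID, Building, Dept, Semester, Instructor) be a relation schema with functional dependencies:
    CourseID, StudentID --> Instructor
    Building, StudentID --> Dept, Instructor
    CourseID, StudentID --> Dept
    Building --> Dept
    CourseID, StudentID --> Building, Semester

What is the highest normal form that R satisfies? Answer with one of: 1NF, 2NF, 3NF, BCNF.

2NF

Candidate key: {CourseID, StudentID}. Prime attributes: {CourseID, StudentID}.
Building, StudentID --> Dept, Instructor: {Building, StudentID}⁺ = {Building, Dept, Instructor, StudentID}, which is not all of the attributes, so the left side is not a superkey — BCNF is violated.
Building, StudentID --> Dept, Instructor determines the non-prime attributes {Dept, Instructor} from a non-superkey — 3NF is violated.
No non-prime attribute depends on a proper subset of any candidate key, so 2NF holds.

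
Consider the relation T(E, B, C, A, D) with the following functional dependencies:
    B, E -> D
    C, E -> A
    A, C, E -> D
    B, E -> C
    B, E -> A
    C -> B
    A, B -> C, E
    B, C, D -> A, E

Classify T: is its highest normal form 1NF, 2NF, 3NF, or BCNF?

Candidate keys: {A, B}, {A, C}, {B, E}, {C, D}, {C, E}. Prime attributes: {A, B, C, D, E}.
For C -> B we have {C}⁺ = {B, C}; {C} is not a superkey, so BCNF fails.
Its right-hand attributes {B} are all prime, as are those of every other non-superkey FD — the relation is in 3NF.

3NF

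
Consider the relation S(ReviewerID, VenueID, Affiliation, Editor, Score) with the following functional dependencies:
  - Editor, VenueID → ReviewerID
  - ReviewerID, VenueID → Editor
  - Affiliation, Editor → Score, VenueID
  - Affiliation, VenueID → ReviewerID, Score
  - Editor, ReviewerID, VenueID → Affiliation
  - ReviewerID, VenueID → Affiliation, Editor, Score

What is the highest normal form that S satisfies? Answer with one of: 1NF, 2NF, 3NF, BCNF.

Candidate keys: {Affiliation, Editor}, {Affiliation, VenueID}, {Editor, VenueID}, {ReviewerID, VenueID}. Prime attributes: {Affiliation, Editor, ReviewerID, VenueID}.
The left-hand side of every FD is a superkey, so BCNF is satisfied.

BCNF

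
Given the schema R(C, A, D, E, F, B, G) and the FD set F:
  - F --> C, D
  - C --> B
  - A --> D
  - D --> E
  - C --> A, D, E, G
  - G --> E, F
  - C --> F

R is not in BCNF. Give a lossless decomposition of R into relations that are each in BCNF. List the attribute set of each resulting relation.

Candidate keys of the original relation: {C}, {F}, {G}.
{A, B, C, D, E, F, G}: {A} determines {A, D, E} here but is not a superkey — split on A --> D, E, giving {A, D, E} and {A, B, C, F, G}.
{A, D, E}: {D} determines {D, E} here but is not a superkey — split on D --> E, giving {D, E} and {A, D}.
{D, E} has no BCNF violation.
{A, D} has no BCNF violation.
{A, B, C, F, G} has no BCNF violation.

{A, B, C, F, G}; {A, D}; {D, E}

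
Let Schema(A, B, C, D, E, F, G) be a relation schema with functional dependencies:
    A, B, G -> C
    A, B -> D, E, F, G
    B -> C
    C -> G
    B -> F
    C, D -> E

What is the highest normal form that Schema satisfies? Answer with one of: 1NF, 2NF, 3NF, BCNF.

Candidate key: {A, B}. Prime attributes: {A, B}.
B -> C breaks BCNF: {B}⁺ = {B, C, F, G}, so {B} is not a superkey.
B -> C determines the non-prime attribute {C} from a non-superkey — 3NF is violated.
Since {B} ⊂ {A, B} and {B}⁺ ⊇ {C, F, G} with {C, F, G} non-prime, there is a partial dependency; 2NF fails.

1NF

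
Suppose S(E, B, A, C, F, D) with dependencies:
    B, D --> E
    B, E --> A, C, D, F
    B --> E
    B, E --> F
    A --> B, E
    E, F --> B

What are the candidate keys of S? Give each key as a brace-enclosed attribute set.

{A}, {B}, {E, F}

Closure of {A} is {A, B, C, D, E, F}, the whole schema; {A} is a candidate key.
Closure of {B} is {A, B, C, D, E, F}, the whole schema; {B} is a candidate key.
Closure of {E, F} is {A, B, C, D, E, F}, the whole schema; {E, F} is a candidate key.
No proper subset of any of these is a key, and no other minimal superkey exists.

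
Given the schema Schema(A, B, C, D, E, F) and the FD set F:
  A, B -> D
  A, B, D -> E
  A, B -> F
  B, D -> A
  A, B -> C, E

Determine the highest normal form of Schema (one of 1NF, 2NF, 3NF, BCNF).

BCNF

Candidate keys: {A, B}, {B, D}. Prime attributes: {A, B, D}.
The left-hand side of every FD is a superkey, so BCNF is satisfied.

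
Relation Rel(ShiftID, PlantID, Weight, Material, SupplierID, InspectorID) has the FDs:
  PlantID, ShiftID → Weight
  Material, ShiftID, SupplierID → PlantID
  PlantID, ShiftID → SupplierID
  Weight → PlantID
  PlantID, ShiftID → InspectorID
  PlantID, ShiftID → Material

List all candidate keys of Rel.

{ShiftID} never appears on the right of any FD, so every key must include it.
Closure of {PlantID, ShiftID} is {InspectorID, Material, PlantID, ShiftID, SupplierID, Weight}, the whole schema; {PlantID, ShiftID} is a candidate key.
Closure of {ShiftID, Weight} is {InspectorID, Material, PlantID, ShiftID, SupplierID, Weight}, the whole schema; {ShiftID, Weight} is a candidate key.
Closure of {Material, ShiftID, SupplierID} is {InspectorID, Material, PlantID, ShiftID, SupplierID, Weight}, the whole schema; {Material, ShiftID, SupplierID} is a candidate key.
No proper subset of any of these is a key, and no other minimal superkey exists.

{Material, ShiftID, SupplierID}, {PlantID, ShiftID}, {ShiftID, Weight}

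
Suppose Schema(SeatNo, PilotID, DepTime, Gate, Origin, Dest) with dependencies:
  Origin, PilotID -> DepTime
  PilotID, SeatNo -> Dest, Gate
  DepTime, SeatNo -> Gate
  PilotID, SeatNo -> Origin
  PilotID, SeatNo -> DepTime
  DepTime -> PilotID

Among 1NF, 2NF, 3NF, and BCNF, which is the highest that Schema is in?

Candidate keys: {DepTime, SeatNo}, {PilotID, SeatNo}. Prime attributes: {DepTime, PilotID, SeatNo}.
For Origin, PilotID -> DepTime we have {Origin, PilotID}⁺ = {DepTime, Origin, PilotID}; {Origin, PilotID} is not a superkey, so BCNF fails.
But every attribute on its right side ({DepTime}) is prime, and the same holds for every other non-superkey FD, so 3NF still holds.

3NF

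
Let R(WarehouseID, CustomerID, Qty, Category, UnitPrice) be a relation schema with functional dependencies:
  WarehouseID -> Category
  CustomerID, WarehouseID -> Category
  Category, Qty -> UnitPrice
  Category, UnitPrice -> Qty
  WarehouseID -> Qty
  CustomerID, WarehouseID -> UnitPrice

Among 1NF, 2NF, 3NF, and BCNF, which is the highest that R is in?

Candidate key: {CustomerID, WarehouseID}. Prime attributes: {CustomerID, WarehouseID}.
WarehouseID -> Category: {WarehouseID}⁺ = {Category, Qty, UnitPrice, WarehouseID}, which is not all of the attributes, so the left side is not a superkey — BCNF is violated.
WarehouseID -> Category determines the non-prime attribute {Category} from a non-superkey — 3NF is violated.
The proper key subset {WarehouseID} of {CustomerID, WarehouseID} determines non-prime {Category, Qty, UnitPrice}, so the relation is not even in 2NF.

1NF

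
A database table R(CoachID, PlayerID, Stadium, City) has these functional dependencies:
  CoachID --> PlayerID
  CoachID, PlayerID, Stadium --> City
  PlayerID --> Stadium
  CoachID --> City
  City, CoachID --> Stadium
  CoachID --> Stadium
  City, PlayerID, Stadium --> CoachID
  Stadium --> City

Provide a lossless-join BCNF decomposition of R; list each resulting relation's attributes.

Candidate keys of the original relation: {CoachID}, {PlayerID}.
{City, CoachID, PlayerID, Stadium}: {Stadium} determines {City, Stadium} here but is not a superkey — split on Stadium --> City, giving {City, Stadium} and {CoachID, PlayerID, Stadium}.
{City, Stadium} has no BCNF violation.
{CoachID, PlayerID, Stadium} has no BCNF violation.

{City, Stadium}; {CoachID, PlayerID, Stadium}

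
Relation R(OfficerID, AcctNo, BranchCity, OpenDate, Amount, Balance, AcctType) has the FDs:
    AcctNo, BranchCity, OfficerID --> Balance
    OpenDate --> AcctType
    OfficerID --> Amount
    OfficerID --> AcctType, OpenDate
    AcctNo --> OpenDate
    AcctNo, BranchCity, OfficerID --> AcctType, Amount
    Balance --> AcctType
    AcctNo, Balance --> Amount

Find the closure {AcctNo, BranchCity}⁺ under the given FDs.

{AcctNo, AcctType, BranchCity, OpenDate}

Start with {AcctNo, BranchCity}.
AcctNo --> OpenDate applies; add {OpenDate} → now {AcctNo, BranchCity, OpenDate}.
OpenDate --> AcctType applies; add {AcctType} → now {AcctNo, AcctType, BranchCity, OpenDate}.
No further FD applies.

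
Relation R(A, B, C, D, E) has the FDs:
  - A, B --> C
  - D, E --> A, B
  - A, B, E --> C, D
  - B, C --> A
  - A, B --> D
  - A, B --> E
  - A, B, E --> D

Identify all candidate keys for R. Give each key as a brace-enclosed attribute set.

{A, B}, {B, C}, {D, E}

{A, B}⁺ = {A, B, C, D, E} — all of the relation — so {A, B} is a candidate key.
{B, C}⁺ = {A, B, C, D, E} — all of the relation — so {B, C} is a candidate key.
{D, E}⁺ = {A, B, C, D, E} — all of the relation — so {D, E} is a candidate key.
No proper subset of any of these is a key, and no other minimal superkey exists.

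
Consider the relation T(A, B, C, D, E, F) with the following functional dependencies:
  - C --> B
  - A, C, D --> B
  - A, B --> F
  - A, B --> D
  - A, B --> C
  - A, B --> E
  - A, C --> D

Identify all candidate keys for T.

{A} never appears on the right of any FD, so every key must include it.
{A, B}⁺ = {A, B, C, D, E, F} — all of the relation — so {A, B} is a candidate key.
{A, C}⁺ = {A, B, C, D, E, F} — all of the relation — so {A, C} is a candidate key.
These are minimal and exhaustive — every other superkey contains one of them.

{A, B}, {A, C}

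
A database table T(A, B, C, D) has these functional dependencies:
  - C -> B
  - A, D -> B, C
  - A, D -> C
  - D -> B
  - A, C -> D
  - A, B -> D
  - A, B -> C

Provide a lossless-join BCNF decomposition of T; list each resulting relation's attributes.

{A, C, D}; {B, C}

Candidate keys of the original relation: {A, B}, {A, C}, {A, D}.
In {A, B, C, D}, {C} is not a superkey ({C}⁺ restricted to this set is {B, C}), so split on C -> B into {B, C} and {A, C, D}.
{B, C} is in BCNF.
{A, C, D} is in BCNF.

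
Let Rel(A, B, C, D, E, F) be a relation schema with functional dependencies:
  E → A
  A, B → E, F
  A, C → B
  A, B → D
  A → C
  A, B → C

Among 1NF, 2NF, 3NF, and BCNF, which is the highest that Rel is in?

Candidate keys: {A}, {E}. Prime attributes: {A, E}.
Every FD has a superkey on the left, so the relation is in BCNF.

BCNF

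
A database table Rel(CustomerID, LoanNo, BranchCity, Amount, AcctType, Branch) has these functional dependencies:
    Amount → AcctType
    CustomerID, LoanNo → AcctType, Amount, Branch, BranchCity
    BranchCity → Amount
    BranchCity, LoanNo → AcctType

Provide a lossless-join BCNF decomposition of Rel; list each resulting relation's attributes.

{AcctType, Amount}; {Amount, BranchCity}; {Branch, BranchCity, CustomerID, LoanNo}

Candidate key of the original relation: {CustomerID, LoanNo}.
In {AcctType, Amount, Branch, BranchCity, CustomerID, LoanNo}, {Amount} is not a superkey ({Amount}⁺ restricted to this set is {AcctType, Amount}), so split on Amount → AcctType into {AcctType, Amount} and {Amount, Branch, BranchCity, CustomerID, LoanNo}.
{AcctType, Amount} is in BCNF.
In {Amount, Branch, BranchCity, CustomerID, LoanNo}, {BranchCity} is not a superkey ({BranchCity}⁺ restricted to this set is {Amount, BranchCity}), so split on BranchCity → Amount into {Amount, BranchCity} and {Branch, BranchCity, CustomerID, LoanNo}.
{Amount, BranchCity} is in BCNF.
{Branch, BranchCity, CustomerID, LoanNo} is in BCNF.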